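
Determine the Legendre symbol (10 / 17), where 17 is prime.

-1

Euler's criterion: (10/17) ≡ 10^8 (mod 17).
10^2 ≡ 15 (mod 17)
10^4 ≡ 4 (mod 17)
10^8 ≡ 16 (mod 17)
10^8 = 10^(8) ≡ 16 (mod 17).
Result is 16 ≡ −1, so (10/17) = −1.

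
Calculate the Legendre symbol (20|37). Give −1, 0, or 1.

Pull out 2^2: since 37 ≡ 5 (mod 8), (2/37) = -1, so (2/37)^2 = +1.
Reciprocity: 5 ≡ 1 and 37 ≡ 1 (mod 4), so (5/37) = +(37/5).
Reduce top mod 5: now compute (2/5).
Pull out 2: since 5 ≡ 5 (mod 8), (2/5) = -1.
Reached (1/5) = 1. Collecting the sign flips along the way, the symbol is -1.

-1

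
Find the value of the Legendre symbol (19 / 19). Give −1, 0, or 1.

First reduce: 19 ≡ 0 (mod 19).
Top reduces to 0: gcd > 1, so the symbol is 0.

0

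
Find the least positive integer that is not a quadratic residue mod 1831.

(2/1831) = +1, so 2 is a residue.
(3/1831) = −1, so 3 is the smallest positive non-residue mod 1831.

3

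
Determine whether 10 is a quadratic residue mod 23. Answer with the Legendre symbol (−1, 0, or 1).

Pull out 2: since 23 ≡ 7 (mod 8), (2/23) = +1.
Reciprocity: 5 ≡ 1 and 23 ≡ 3 (mod 4), so (5/23) = +(23/5).
Reduce top mod 5: now compute (3/5).
Reciprocity: 3 ≡ 3 and 5 ≡ 1 (mod 4), so (3/5) = +(5/3).
Reduce top mod 3: now compute (2/3).
Pull out 2: since 3 ≡ 3 (mod 8), (2/3) = -1.
Reached (1/3) = 1. Collecting the sign flips along the way, the symbol is -1.

-1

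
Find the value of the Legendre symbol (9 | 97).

Euler's criterion: (9/97) ≡ 9^48 (mod 97).
9^2 ≡ 81 (mod 97)
9^4 ≡ 62 (mod 97)
9^8 ≡ 61 (mod 97)
9^16 ≡ 35 (mod 97)
9^32 ≡ 61 (mod 97)
9^48 = 9^(32+16) ≡ 1 (mod 97).
Result is 1, so (9/97) = 1.

1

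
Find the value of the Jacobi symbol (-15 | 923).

First reduce: -15 ≡ 908 (mod 923).
Pull out 2^2: since 923 ≡ 3 (mod 8), (2/923) = -1, so (2/923)^2 = +1.
Reciprocity: 227 ≡ 3 and 923 ≡ 3 (mod 4), so (227/923) = −(923/227).
Reduce top mod 227: now compute (15/227).
Reciprocity: 15 ≡ 3 and 227 ≡ 3 (mod 4), so (15/227) = −(227/15).
Reduce top mod 15: now compute (2/15).
Pull out 2: since 15 ≡ 7 (mod 8), (2/15) = +1.
Reached (1/15) = 1. Collecting the sign flips along the way, the symbol is +1.

1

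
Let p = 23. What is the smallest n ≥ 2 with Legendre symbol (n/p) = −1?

(2/23) = +1, so 2 is a residue.
(3/23) = +1, so 3 is a residue.
(4/23) = +1, so 4 is a residue.
(5/23) = −1, so 5 is the smallest positive non-residue mod 23.

5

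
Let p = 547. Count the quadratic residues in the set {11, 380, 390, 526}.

(11/547) = +1 → QR.
(380/547) = -1 → non-residue.
(390/547) = -1 → non-residue.
(526/547) = -1 → non-residue.
Total quadratic residues among the 4: 1.

1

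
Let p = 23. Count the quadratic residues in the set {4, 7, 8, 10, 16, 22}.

3

(4/23) = +1 → QR.
(7/23) = -1 → non-residue.
(8/23) = +1 → QR.
(10/23) = -1 → non-residue.
(16/23) = +1 → QR.
(22/23) = -1 → non-residue.
Total quadratic residues among the 6: 3.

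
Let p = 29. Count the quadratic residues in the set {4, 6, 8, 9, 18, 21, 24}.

(4/29) = +1 → QR.
(6/29) = +1 → QR.
(8/29) = -1 → non-residue.
(9/29) = +1 → QR.
(18/29) = -1 → non-residue.
(21/29) = -1 → non-residue.
(24/29) = +1 → QR.
Total quadratic residues among the 7: 4.

4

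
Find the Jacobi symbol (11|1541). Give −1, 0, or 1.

1

Reciprocity: 11 ≡ 3 and 1541 ≡ 1 (mod 4), so (11/1541) = +(1541/11).
Reduce top mod 11: now compute (1/11).
Reached (1/11) = 1. Collecting the sign flips along the way, the symbol is +1.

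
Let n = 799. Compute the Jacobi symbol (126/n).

-1

Pull out 2: since 799 ≡ 7 (mod 8), (2/799) = +1.
Reciprocity: 63 ≡ 3 and 799 ≡ 3 (mod 4), so (63/799) = −(799/63).
Reduce top mod 63: now compute (43/63).
Reciprocity: 43 ≡ 3 and 63 ≡ 3 (mod 4), so (43/63) = −(63/43).
Reduce top mod 43: now compute (20/43).
Pull out 2^2: since 43 ≡ 3 (mod 8), (2/43) = -1, so (2/43)^2 = +1.
Reciprocity: 5 ≡ 1 and 43 ≡ 3 (mod 4), so (5/43) = +(43/5).
Reduce top mod 5: now compute (3/5).
Reciprocity: 3 ≡ 3 and 5 ≡ 1 (mod 4), so (3/5) = +(5/3).
Reduce top mod 3: now compute (2/3).
Pull out 2: since 3 ≡ 3 (mod 8), (2/3) = -1.
Reached (1/3) = 1. Collecting the sign flips along the way, the symbol is -1.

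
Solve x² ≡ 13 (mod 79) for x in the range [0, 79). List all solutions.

Since 79 ≡ 3 (mod 4), a square root of 13 is 13^((79+1)/4) = 13^20 mod 79.
Repeated squaring: 13^2≡11, 13^4≡42, 13^8≡26, 13^16≡44 (mod 79).
13^20 = 13^(16+4) ≡ 31 (mod 79).
Check: 31² = 961 ≡ 13 (mod 79). The two roots are 31 and 48.

31, 48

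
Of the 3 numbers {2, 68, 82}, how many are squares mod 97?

(2/97) = +1 → QR.
(68/97) = -1 → non-residue.
(82/97) = -1 → non-residue.
Total quadratic residues among the 3: 1.

1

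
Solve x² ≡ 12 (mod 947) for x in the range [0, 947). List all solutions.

Since 947 ≡ 3 (mod 4), a square root of 12 is 12^((947+1)/4) = 12^237 mod 947.
Repeated squaring: 12^2≡144, 12^4≡849, 12^8≡134, 12^16≡910, 12^32≡422, 12^64≡48, 12^128≡410 (mod 947).
12^237 = 12^(128+64+32+8+4+1) ≡ 736 (mod 947).
Check: 736² = 541696 ≡ 12 (mod 947). The two roots are 211 and 736.

211, 736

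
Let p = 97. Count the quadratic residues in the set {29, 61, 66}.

2

(29/97) = -1 → non-residue.
(61/97) = +1 → QR.
(66/97) = +1 → QR.
Total quadratic residues among the 3: 2.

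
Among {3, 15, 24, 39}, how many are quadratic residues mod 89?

1

(3/89) = -1 → non-residue.
(15/89) = -1 → non-residue.
(24/89) = -1 → non-residue.
(39/89) = +1 → QR.
Total quadratic residues among the 4: 1.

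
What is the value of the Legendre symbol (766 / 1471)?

Pull out 2: since 1471 ≡ 7 (mod 8), (2/1471) = +1.
Reciprocity: 383 ≡ 3 and 1471 ≡ 3 (mod 4), so (383/1471) = −(1471/383).
Reduce top mod 383: now compute (322/383).
Pull out 2: since 383 ≡ 7 (mod 8), (2/383) = +1.
Reciprocity: 161 ≡ 1 and 383 ≡ 3 (mod 4), so (161/383) = +(383/161).
Reduce top mod 161: now compute (61/161).
Reciprocity: 61 ≡ 1 and 161 ≡ 1 (mod 4), so (61/161) = +(161/61).
Reduce top mod 61: now compute (39/61).
Reciprocity: 39 ≡ 3 and 61 ≡ 1 (mod 4), so (39/61) = +(61/39).
Reduce top mod 39: now compute (22/39).
Pull out 2: since 39 ≡ 7 (mod 8), (2/39) = +1.
Reciprocity: 11 ≡ 3 and 39 ≡ 3 (mod 4), so (11/39) = −(39/11).
Reduce top mod 11: now compute (6/11).
Pull out 2: since 11 ≡ 3 (mod 8), (2/11) = -1.
Reciprocity: 3 ≡ 3 and 11 ≡ 3 (mod 4), so (3/11) = −(11/3).
Reduce top mod 3: now compute (2/3).
Pull out 2: since 3 ≡ 3 (mod 8), (2/3) = -1.
Reached (1/3) = 1. Collecting the sign flips along the way, the symbol is -1.

-1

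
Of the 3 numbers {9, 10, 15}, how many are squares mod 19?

(9/19) = +1 → QR.
(10/19) = -1 → non-residue.
(15/19) = -1 → non-residue.
Total quadratic residues among the 3: 1.

1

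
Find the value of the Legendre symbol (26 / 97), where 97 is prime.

Euler's criterion: (26/97) ≡ 26^48 (mod 97).
26^2 ≡ 94 (mod 97)
26^4 ≡ 9 (mod 97)
26^8 ≡ 81 (mod 97)
26^16 ≡ 62 (mod 97)
26^32 ≡ 61 (mod 97)
26^48 = 26^(32+16) ≡ 96 (mod 97).
Result is 96 ≡ −1, so (26/97) = −1.

-1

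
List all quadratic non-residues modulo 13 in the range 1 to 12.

Square k = 1,…,6 (k and 13−k give the same square):
1²=1, 2²=4, 3²=9, 4²≡3, 5²≡12, 6²≡10 (mod 13).
The residues are {1, 3, 4, 9, 10, 12}; the non-residues are the remaining 6 nonzero classes.

2, 5, 6, 7, 8, 11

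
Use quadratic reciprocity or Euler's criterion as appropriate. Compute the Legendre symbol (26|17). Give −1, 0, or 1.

1

First reduce: 26 ≡ 9 (mod 17).
Reciprocity: 9 ≡ 1 and 17 ≡ 1 (mod 4), so (9/17) = +(17/9).
Reduce top mod 9: now compute (8/9).
Pull out 2^3: since 9 ≡ 1 (mod 8), (2/9) = +1, so (2/9)^3 = +1.
Reached (1/9) = 1. Collecting the sign flips along the way, the symbol is +1.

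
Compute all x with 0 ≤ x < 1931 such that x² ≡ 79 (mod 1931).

828, 1103

Since 1931 ≡ 3 (mod 4), a square root of 79 is 79^((1931+1)/4) = 79^483 mod 1931.
Repeated squaring: 79^2≡448, 79^4≡1811, 79^8≡883, 79^16≡1496, 79^32≡1918, 79^64≡169, 79^128≡1527, 79^256≡1012 (mod 1931).
79^483 = 79^(256+128+64+32+2+1) ≡ 828 (mod 1931).
Check: 828² = 685584 ≡ 79 (mod 1931). The two roots are 828 and 1103.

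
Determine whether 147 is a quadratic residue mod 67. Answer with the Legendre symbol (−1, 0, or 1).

-1

Euler's criterion: (147/67) ≡ 13^33 (mod 67).
13^2 ≡ 35 (mod 67)
13^4 ≡ 19 (mod 67)
13^8 ≡ 26 (mod 67)
13^16 ≡ 6 (mod 67)
13^32 ≡ 36 (mod 67)
13^33 = 13^(32+1) ≡ 66 (mod 67).
Result is 66 ≡ −1, so (147/67) = −1.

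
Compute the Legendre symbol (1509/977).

-1

First reduce: 1509 ≡ 532 (mod 977).
Pull out 2^2: since 977 ≡ 1 (mod 8), (2/977) = +1, so (2/977)^2 = +1.
Reciprocity: 133 ≡ 1 and 977 ≡ 1 (mod 4), so (133/977) = +(977/133).
Reduce top mod 133: now compute (46/133).
Pull out 2: since 133 ≡ 5 (mod 8), (2/133) = -1.
Reciprocity: 23 ≡ 3 and 133 ≡ 1 (mod 4), so (23/133) = +(133/23).
Reduce top mod 23: now compute (18/23).
Pull out 2: since 23 ≡ 7 (mod 8), (2/23) = +1.
Reciprocity: 9 ≡ 1 and 23 ≡ 3 (mod 4), so (9/23) = +(23/9).
Reduce top mod 9: now compute (5/9).
Reciprocity: 5 ≡ 1 and 9 ≡ 1 (mod 4), so (5/9) = +(9/5).
Reduce top mod 5: now compute (4/5).
Pull out 2^2: since 5 ≡ 5 (mod 8), (2/5) = -1, so (2/5)^2 = +1.
Reached (1/5) = 1. Collecting the sign flips along the way, the symbol is -1.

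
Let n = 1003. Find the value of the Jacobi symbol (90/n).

1

Pull out 2: since 1003 ≡ 3 (mod 8), (2/1003) = -1.
Reciprocity: 45 ≡ 1 and 1003 ≡ 3 (mod 4), so (45/1003) = +(1003/45).
Reduce top mod 45: now compute (13/45).
Reciprocity: 13 ≡ 1 and 45 ≡ 1 (mod 4), so (13/45) = +(45/13).
Reduce top mod 13: now compute (6/13).
Pull out 2: since 13 ≡ 5 (mod 8), (2/13) = -1.
Reciprocity: 3 ≡ 3 and 13 ≡ 1 (mod 4), so (3/13) = +(13/3).
Reduce top mod 3: now compute (1/3).
Reached (1/3) = 1. Collecting the sign flips along the way, the symbol is +1.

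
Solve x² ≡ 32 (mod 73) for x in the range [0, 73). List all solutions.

73 ≡ 1 (mod 4), so we find a root by search.
Trying successive values, 18² = 324 ≡ 32 (mod 73). The other root is 73 − 18 = 55.

18, 55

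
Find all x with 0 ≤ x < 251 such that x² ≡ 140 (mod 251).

89, 162

Since 251 ≡ 3 (mod 4), a square root of 140 is 140^((251+1)/4) = 140^63 mod 251.
Repeated squaring: 140^2≡22, 140^4≡233, 140^8≡73, 140^16≡58, 140^32≡101 (mod 251).
140^63 = 140^(32+16+8+4+2+1) ≡ 89 (mod 251).
Check: 89² = 7921 ≡ 140 (mod 251). The two roots are 89 and 162.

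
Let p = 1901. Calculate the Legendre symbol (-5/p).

1

First reduce: -5 ≡ 1896 (mod 1901).
Pull out 2^3: since 1901 ≡ 5 (mod 8), (2/1901) = -1, so (2/1901)^3 = -1.
Reciprocity: 237 ≡ 1 and 1901 ≡ 1 (mod 4), so (237/1901) = +(1901/237).
Reduce top mod 237: now compute (5/237).
Reciprocity: 5 ≡ 1 and 237 ≡ 1 (mod 4), so (5/237) = +(237/5).
Reduce top mod 5: now compute (2/5).
Pull out 2: since 5 ≡ 5 (mod 8), (2/5) = -1.
Reached (1/5) = 1. Collecting the sign flips along the way, the symbol is +1.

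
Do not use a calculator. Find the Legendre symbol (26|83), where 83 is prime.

Euler's criterion: (26/83) ≡ 26^41 (mod 83).
26^2 ≡ 12 (mod 83)
26^4 ≡ 61 (mod 83)
26^8 ≡ 69 (mod 83)
26^16 ≡ 30 (mod 83)
26^32 ≡ 70 (mod 83)
26^41 = 26^(32+8+1) ≡ 1 (mod 83).
Result is 1, so (26/83) = 1.

1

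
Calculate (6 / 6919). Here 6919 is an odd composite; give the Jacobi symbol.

Pull out 2: since 6919 ≡ 7 (mod 8), (2/6919) = +1.
Reciprocity: 3 ≡ 3 and 6919 ≡ 3 (mod 4), so (3/6919) = −(6919/3).
Reduce top mod 3: now compute (1/3).
Reached (1/3) = 1. Collecting the sign flips along the way, the symbol is -1.

-1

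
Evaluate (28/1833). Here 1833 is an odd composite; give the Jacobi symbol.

Pull out 2^2: since 1833 ≡ 1 (mod 8), (2/1833) = +1, so (2/1833)^2 = +1.
Reciprocity: 7 ≡ 3 and 1833 ≡ 1 (mod 4), so (7/1833) = +(1833/7).
Reduce top mod 7: now compute (6/7).
Pull out 2: since 7 ≡ 7 (mod 8), (2/7) = +1.
Reciprocity: 3 ≡ 3 and 7 ≡ 3 (mod 4), so (3/7) = −(7/3).
Reduce top mod 3: now compute (1/3).
Reached (1/3) = 1. Collecting the sign flips along the way, the symbol is -1.

-1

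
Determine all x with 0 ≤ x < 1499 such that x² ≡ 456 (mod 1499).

Since 1499 ≡ 3 (mod 4), a square root of 456 is 456^((1499+1)/4) = 456^375 mod 1499.
Repeated squaring: 456^2≡1074, 456^4≡745, 456^8≡395, 456^16≡129, 456^32≡152, 456^64≡619, 456^128≡916, 456^256≡1115 (mod 1499).
456^375 = 456^(256+64+32+16+4+2+1) ≡ 633 (mod 1499).
Check: 633² = 400689 ≡ 456 (mod 1499). The two roots are 633 and 866.

633, 866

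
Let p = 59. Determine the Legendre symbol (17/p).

1

Reciprocity: 17 ≡ 1 and 59 ≡ 3 (mod 4), so (17/59) = +(59/17).
Reduce top mod 17: now compute (8/17).
Pull out 2^3: since 17 ≡ 1 (mod 8), (2/17) = +1, so (2/17)^3 = +1.
Reached (1/17) = 1. Collecting the sign flips along the way, the symbol is +1.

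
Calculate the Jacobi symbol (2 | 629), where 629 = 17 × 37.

Pull out 2: since 629 ≡ 5 (mod 8), (2/629) = -1.
Reached (1/629) = 1. Collecting the sign flips along the way, the symbol is -1.

-1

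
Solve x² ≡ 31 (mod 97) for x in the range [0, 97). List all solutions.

97 ≡ 1 (mod 4), so we find a root by search.
Trying successive values, 15² = 225 ≡ 31 (mod 97). The other root is 97 − 15 = 82.

15, 82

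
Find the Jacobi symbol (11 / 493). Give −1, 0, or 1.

1

Reciprocity: 11 ≡ 3 and 493 ≡ 1 (mod 4), so (11/493) = +(493/11).
Reduce top mod 11: now compute (9/11).
Reciprocity: 9 ≡ 1 and 11 ≡ 3 (mod 4), so (9/11) = +(11/9).
Reduce top mod 9: now compute (2/9).
Pull out 2: since 9 ≡ 1 (mod 8), (2/9) = +1.
Reached (1/9) = 1. Collecting the sign flips along the way, the symbol is +1.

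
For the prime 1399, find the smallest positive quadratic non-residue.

(2/1399) = +1, so 2 is a residue.
(3/1399) = −1, so 3 is the smallest positive non-residue mod 1399.

3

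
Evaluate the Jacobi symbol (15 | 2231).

Reciprocity: 15 ≡ 3 and 2231 ≡ 3 (mod 4), so (15/2231) = −(2231/15).
Reduce top mod 15: now compute (11/15).
Reciprocity: 11 ≡ 3 and 15 ≡ 3 (mod 4), so (11/15) = −(15/11).
Reduce top mod 11: now compute (4/11).
Pull out 2^2: since 11 ≡ 3 (mod 8), (2/11) = -1, so (2/11)^2 = +1.
Reached (1/11) = 1. Collecting the sign flips along the way, the symbol is +1.

1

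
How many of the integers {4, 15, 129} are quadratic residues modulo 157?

1

(4/157) = +1 → QR.
(15/157) = -1 → non-residue.
(129/157) = -1 → non-residue.
Total quadratic residues among the 3: 1.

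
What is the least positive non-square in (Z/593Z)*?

3

(2/593) = +1, so 2 is a residue.
(3/593) = −1, so 3 is the smallest positive non-residue mod 593.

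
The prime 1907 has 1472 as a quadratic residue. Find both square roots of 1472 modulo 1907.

574, 1333

Since 1907 ≡ 3 (mod 4), a square root of 1472 is 1472^((1907+1)/4) = 1472^477 mod 1907.
Repeated squaring: 1472^2≡432, 1472^4≡1645, 1472^8≡1899, 1472^16≡64, 1472^32≡282, 1472^64≡1337, 1472^128≡710, 1472^256≡652 (mod 1907).
1472^477 = 1472^(256+128+64+16+8+4+1) ≡ 1333 (mod 1907).
Check: 1333² = 1776889 ≡ 1472 (mod 1907). The two roots are 574 and 1333.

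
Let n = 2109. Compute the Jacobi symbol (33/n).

Reciprocity: 33 ≡ 1 and 2109 ≡ 1 (mod 4), so (33/2109) = +(2109/33).
Reduce top mod 33: now compute (30/33).
Pull out 2: since 33 ≡ 1 (mod 8), (2/33) = +1.
Reciprocity: 15 ≡ 3 and 33 ≡ 1 (mod 4), so (15/33) = +(33/15).
Reduce top mod 15: now compute (3/15).
Reciprocity: 3 ≡ 3 and 15 ≡ 3 (mod 4), so (3/15) = −(15/3).
Reduce top mod 3: now compute (0/3).
Top reduces to 0: gcd > 1, so the symbol is 0.

0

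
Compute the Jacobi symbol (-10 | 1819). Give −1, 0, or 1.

First reduce: -10 ≡ 1809 (mod 1819).
Reciprocity: 1809 ≡ 1 and 1819 ≡ 3 (mod 4), so (1809/1819) = +(1819/1809).
Reduce top mod 1809: now compute (10/1809).
Pull out 2: since 1809 ≡ 1 (mod 8), (2/1809) = +1.
Reciprocity: 5 ≡ 1 and 1809 ≡ 1 (mod 4), so (5/1809) = +(1809/5).
Reduce top mod 5: now compute (4/5).
Pull out 2^2: since 5 ≡ 5 (mod 8), (2/5) = -1, so (2/5)^2 = +1.
Reached (1/5) = 1. Collecting the sign flips along the way, the symbol is +1.

1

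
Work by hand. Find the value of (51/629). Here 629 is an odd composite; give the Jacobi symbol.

0

Reciprocity: 51 ≡ 3 and 629 ≡ 1 (mod 4), so (51/629) = +(629/51).
Reduce top mod 51: now compute (17/51).
Reciprocity: 17 ≡ 1 and 51 ≡ 3 (mod 4), so (17/51) = +(51/17).
Reduce top mod 17: now compute (0/17).
Top reduces to 0: gcd > 1, so the symbol is 0.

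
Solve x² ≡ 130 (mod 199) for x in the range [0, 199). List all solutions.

Since 199 ≡ 3 (mod 4), a square root of 130 is 130^((199+1)/4) = 130^50 mod 199.
Repeated squaring: 130^2≡184, 130^4≡26, 130^8≡79, 130^16≡72, 130^32≡10 (mod 199).
130^50 = 130^(32+16+2) ≡ 145 (mod 199).
Check: 145² = 21025 ≡ 130 (mod 199). The two roots are 54 and 145.

54, 145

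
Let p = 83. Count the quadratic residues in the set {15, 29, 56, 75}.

(15/83) = -1 → non-residue.
(29/83) = +1 → QR.
(56/83) = -1 → non-residue.
(75/83) = +1 → QR.
Total quadratic residues among the 4: 2.

2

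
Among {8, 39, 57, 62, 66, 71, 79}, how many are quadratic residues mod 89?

(8/89) = +1 → QR.
(39/89) = +1 → QR.
(57/89) = +1 → QR.
(62/89) = -1 → non-residue.
(66/89) = -1 → non-residue.
(71/89) = +1 → QR.
(79/89) = +1 → QR.
Total quadratic residues among the 7: 5.

5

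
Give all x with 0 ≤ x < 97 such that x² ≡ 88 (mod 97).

97 ≡ 1 (mod 4), so we find a root by search.
Trying successive values, 31² = 961 ≡ 88 (mod 97). The other root is 97 − 31 = 66.

31, 66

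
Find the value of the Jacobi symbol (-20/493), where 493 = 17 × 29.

First reduce: -20 ≡ 473 (mod 493).
Reciprocity: 473 ≡ 1 and 493 ≡ 1 (mod 4), so (473/493) = +(493/473).
Reduce top mod 473: now compute (20/473).
Pull out 2^2: since 473 ≡ 1 (mod 8), (2/473) = +1, so (2/473)^2 = +1.
Reciprocity: 5 ≡ 1 and 473 ≡ 1 (mod 4), so (5/473) = +(473/5).
Reduce top mod 5: now compute (3/5).
Reciprocity: 3 ≡ 3 and 5 ≡ 1 (mod 4), so (3/5) = +(5/3).
Reduce top mod 3: now compute (2/3).
Pull out 2: since 3 ≡ 3 (mod 8), (2/3) = -1.
Reached (1/3) = 1. Collecting the sign flips along the way, the symbol is -1.

-1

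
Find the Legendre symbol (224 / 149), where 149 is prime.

-1

First reduce: 224 ≡ 75 (mod 149).
Reciprocity: 75 ≡ 3 and 149 ≡ 1 (mod 4), so (75/149) = +(149/75).
Reduce top mod 75: now compute (74/75).
Pull out 2: since 75 ≡ 3 (mod 8), (2/75) = -1.
Reciprocity: 37 ≡ 1 and 75 ≡ 3 (mod 4), so (37/75) = +(75/37).
Reduce top mod 37: now compute (1/37).
Reached (1/37) = 1. Collecting the sign flips along the way, the symbol is -1.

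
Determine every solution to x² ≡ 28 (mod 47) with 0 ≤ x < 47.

13, 34

Since 47 ≡ 3 (mod 4), a square root of 28 is 28^((47+1)/4) = 28^12 mod 47.
Repeated squaring: 28^2≡32, 28^4≡37, 28^8≡6 (mod 47).
28^12 = 28^(8+4) ≡ 34 (mod 47).
Check: 34² = 1156 ≡ 28 (mod 47). The two roots are 13 and 34.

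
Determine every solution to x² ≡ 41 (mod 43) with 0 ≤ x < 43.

16, 27

Since 43 ≡ 3 (mod 4), a square root of 41 is 41^((43+1)/4) = 41^11 mod 43.
Repeated squaring: 41^2≡4, 41^4≡16, 41^8≡41 (mod 43).
41^11 = 41^(8+2+1) ≡ 16 (mod 43).
Check: 16² = 256 ≡ 41 (mod 43). The two roots are 16 and 27.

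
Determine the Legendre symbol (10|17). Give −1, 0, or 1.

Pull out 2: since 17 ≡ 1 (mod 8), (2/17) = +1.
Reciprocity: 5 ≡ 1 and 17 ≡ 1 (mod 4), so (5/17) = +(17/5).
Reduce top mod 5: now compute (2/5).
Pull out 2: since 5 ≡ 5 (mod 8), (2/5) = -1.
Reached (1/5) = 1. Collecting the sign flips along the way, the symbol is -1.

-1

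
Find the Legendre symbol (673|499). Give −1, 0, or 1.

1

Euler's criterion: (673/499) ≡ 174^249 (mod 499).
174^2 ≡ 336 (mod 499)
174^4 ≡ 122 (mod 499)
174^8 ≡ 413 (mod 499)
174^16 ≡ 410 (mod 499)
174^32 ≡ 436 (mod 499)
174^64 ≡ 476 (mod 499)
174^128 ≡ 30 (mod 499)
174^249 = 174^(128+64+32+16+8+1) ≡ 1 (mod 499).
Result is 1, so (673/499) = 1.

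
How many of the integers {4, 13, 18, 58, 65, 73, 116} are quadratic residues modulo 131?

4

(4/131) = +1 → QR.
(13/131) = +1 → QR.
(18/131) = -1 → non-residue.
(58/131) = +1 → QR.
(65/131) = +1 → QR.
(73/131) = -1 → non-residue.
(116/131) = -1 → non-residue.
Total quadratic residues among the 7: 4.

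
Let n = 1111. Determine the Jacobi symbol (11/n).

0

Reciprocity: 11 ≡ 3 and 1111 ≡ 3 (mod 4), so (11/1111) = −(1111/11).
Reduce top mod 11: now compute (0/11).
Top reduces to 0: gcd > 1, so the symbol is 0.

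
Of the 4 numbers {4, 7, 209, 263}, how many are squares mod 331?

1

(4/331) = +1 → QR.
(7/331) = -1 → non-residue.
(209/331) = -1 → non-residue.
(263/331) = -1 → non-residue.
Total quadratic residues among the 4: 1.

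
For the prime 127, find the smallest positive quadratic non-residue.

(2/127) = +1, so 2 is a residue.
(3/127) = −1, so 3 is the smallest positive non-residue mod 127.

3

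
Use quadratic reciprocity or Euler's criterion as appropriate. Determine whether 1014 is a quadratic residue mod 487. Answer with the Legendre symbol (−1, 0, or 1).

-1

First reduce: 1014 ≡ 40 (mod 487).
Pull out 2^3: since 487 ≡ 7 (mod 8), (2/487) = +1, so (2/487)^3 = +1.
Reciprocity: 5 ≡ 1 and 487 ≡ 3 (mod 4), so (5/487) = +(487/5).
Reduce top mod 5: now compute (2/5).
Pull out 2: since 5 ≡ 5 (mod 8), (2/5) = -1.
Reached (1/5) = 1. Collecting the sign flips along the way, the symbol is -1.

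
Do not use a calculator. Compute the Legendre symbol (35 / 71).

-1

Reciprocity: 35 ≡ 3 and 71 ≡ 3 (mod 4), so (35/71) = −(71/35).
Reduce top mod 35: now compute (1/35).
Reached (1/35) = 1. Collecting the sign flips along the way, the symbol is -1.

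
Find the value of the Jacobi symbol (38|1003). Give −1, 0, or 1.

-1

Pull out 2: since 1003 ≡ 3 (mod 8), (2/1003) = -1.
Reciprocity: 19 ≡ 3 and 1003 ≡ 3 (mod 4), so (19/1003) = −(1003/19).
Reduce top mod 19: now compute (15/19).
Reciprocity: 15 ≡ 3 and 19 ≡ 3 (mod 4), so (15/19) = −(19/15).
Reduce top mod 15: now compute (4/15).
Pull out 2^2: since 15 ≡ 7 (mod 8), (2/15) = +1, so (2/15)^2 = +1.
Reached (1/15) = 1. Collecting the sign flips along the way, the symbol is -1.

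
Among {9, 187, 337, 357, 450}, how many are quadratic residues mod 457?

(9/457) = +1 → QR.
(187/457) = -1 → non-residue.
(337/457) = -1 → non-residue.
(357/457) = +1 → QR.
(450/457) = +1 → QR.
Total quadratic residues among the 5: 3.

3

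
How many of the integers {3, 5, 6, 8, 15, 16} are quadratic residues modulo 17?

3

(3/17) = -1 → non-residue.
(5/17) = -1 → non-residue.
(6/17) = -1 → non-residue.
(8/17) = +1 → QR.
(15/17) = +1 → QR.
(16/17) = +1 → QR.
Total quadratic residues among the 6: 3.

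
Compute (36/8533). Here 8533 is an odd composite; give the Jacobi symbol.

Pull out 2^2: since 8533 ≡ 5 (mod 8), (2/8533) = -1, so (2/8533)^2 = +1.
Reciprocity: 9 ≡ 1 and 8533 ≡ 1 (mod 4), so (9/8533) = +(8533/9).
Reduce top mod 9: now compute (1/9).
Reached (1/9) = 1. Collecting the sign flips along the way, the symbol is +1.

1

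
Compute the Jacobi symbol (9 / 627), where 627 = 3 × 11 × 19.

Reciprocity: 9 ≡ 1 and 627 ≡ 3 (mod 4), so (9/627) = +(627/9).
Reduce top mod 9: now compute (6/9).
Pull out 2: since 9 ≡ 1 (mod 8), (2/9) = +1.
Reciprocity: 3 ≡ 3 and 9 ≡ 1 (mod 4), so (3/9) = +(9/3).
Reduce top mod 3: now compute (0/3).
Top reduces to 0: gcd > 1, so the symbol is 0.

0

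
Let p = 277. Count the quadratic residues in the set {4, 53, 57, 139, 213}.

3

(4/277) = +1 → QR.
(53/277) = -1 → non-residue.
(57/277) = +1 → QR.
(139/277) = -1 → non-residue.
(213/277) = +1 → QR.
Total quadratic residues among the 5: 3.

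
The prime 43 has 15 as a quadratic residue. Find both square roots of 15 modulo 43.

Since 43 ≡ 3 (mod 4), a square root of 15 is 15^((43+1)/4) = 15^11 mod 43.
Repeated squaring: 15^2≡10, 15^4≡14, 15^8≡24 (mod 43).
15^11 = 15^(8+2+1) ≡ 31 (mod 43).
Check: 31² = 961 ≡ 15 (mod 43). The two roots are 12 and 31.

12, 31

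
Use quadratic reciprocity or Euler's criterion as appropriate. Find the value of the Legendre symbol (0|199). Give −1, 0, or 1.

Top reduces to 0: gcd > 1, so the symbol is 0.

0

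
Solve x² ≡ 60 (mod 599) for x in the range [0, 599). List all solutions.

Since 599 ≡ 3 (mod 4), a square root of 60 is 60^((599+1)/4) = 60^150 mod 599.
Repeated squaring: 60^2≡6, 60^4≡36, 60^8≡98, 60^16≡20, 60^32≡400, 60^64≡67, 60^128≡296 (mod 599).
60^150 = 60^(128+16+4+2) ≡ 454 (mod 599).
Check: 454² = 206116 ≡ 60 (mod 599). The two roots are 145 and 454.

145, 454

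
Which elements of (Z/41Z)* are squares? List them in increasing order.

Square k = 1,…,20 (k and 41−k give the same square):
1²=1, 2²=4, 3²=9, 4²=16, 5²=25, 6²=36, 7²≡8, 8²≡23, 9²≡40, 10²≡18, 11²≡39, 12²≡21, 13²≡5, 14²≡32, 15²≡20, 16²≡10, 17²≡2, 18²≡37, 19²≡33, 20²≡31 (mod 41).
So the quadratic residues mod 41 are {1, 2, 4, 5, 8, 9, 10, 16, 18, 20, 21, 23, 25, 31, 32, 33, 36, 37, 39, 40}.

1 2 4 5 8 9 10 16 18 20 21 23 25 31 32 33 36 37 39 40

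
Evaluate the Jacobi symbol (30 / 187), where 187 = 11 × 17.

Pull out 2: since 187 ≡ 3 (mod 8), (2/187) = -1.
Reciprocity: 15 ≡ 3 and 187 ≡ 3 (mod 4), so (15/187) = −(187/15).
Reduce top mod 15: now compute (7/15).
Reciprocity: 7 ≡ 3 and 15 ≡ 3 (mod 4), so (7/15) = −(15/7).
Reduce top mod 7: now compute (1/7).
Reached (1/7) = 1. Collecting the sign flips along the way, the symbol is -1.

-1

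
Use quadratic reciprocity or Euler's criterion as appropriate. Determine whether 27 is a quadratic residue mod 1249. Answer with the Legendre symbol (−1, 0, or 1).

1

Reciprocity: 27 ≡ 3 and 1249 ≡ 1 (mod 4), so (27/1249) = +(1249/27).
Reduce top mod 27: now compute (7/27).
Reciprocity: 7 ≡ 3 and 27 ≡ 3 (mod 4), so (7/27) = −(27/7).
Reduce top mod 7: now compute (6/7).
Pull out 2: since 7 ≡ 7 (mod 8), (2/7) = +1.
Reciprocity: 3 ≡ 3 and 7 ≡ 3 (mod 4), so (3/7) = −(7/3).
Reduce top mod 3: now compute (1/3).
Reached (1/3) = 1. Collecting the sign flips along the way, the symbol is +1.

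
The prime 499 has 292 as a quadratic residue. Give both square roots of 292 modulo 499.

Since 499 ≡ 3 (mod 4), a square root of 292 is 292^((499+1)/4) = 292^125 mod 499.
Repeated squaring: 292^2≡434, 292^4≡233, 292^8≡397, 292^16≡424, 292^32≡136, 292^64≡33 (mod 499).
292^125 = 292^(64+32+16+8+4+1) ≡ 189 (mod 499).
Check: 189² = 35721 ≡ 292 (mod 499). The two roots are 189 and 310.

189, 310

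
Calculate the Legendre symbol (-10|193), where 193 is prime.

-1

Euler's criterion: (-10/193) ≡ 183^96 (mod 193).
183^2 ≡ 100 (mod 193)
183^4 ≡ 157 (mod 193)
183^8 ≡ 138 (mod 193)
183^16 ≡ 130 (mod 193)
183^32 ≡ 109 (mod 193)
183^64 ≡ 108 (mod 193)
183^96 = 183^(64+32) ≡ 192 (mod 193).
Result is 192 ≡ −1, so (-10/193) = −1.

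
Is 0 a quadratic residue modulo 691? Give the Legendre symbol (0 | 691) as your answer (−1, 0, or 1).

0

Top reduces to 0: gcd > 1, so the symbol is 0.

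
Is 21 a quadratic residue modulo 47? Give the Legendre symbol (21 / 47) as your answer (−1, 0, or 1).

Reciprocity: 21 ≡ 1 and 47 ≡ 3 (mod 4), so (21/47) = +(47/21).
Reduce top mod 21: now compute (5/21).
Reciprocity: 5 ≡ 1 and 21 ≡ 1 (mod 4), so (5/21) = +(21/5).
Reduce top mod 5: now compute (1/5).
Reached (1/5) = 1. Collecting the sign flips along the way, the symbol is +1.

1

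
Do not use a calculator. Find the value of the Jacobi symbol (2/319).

1

Pull out 2: since 319 ≡ 7 (mod 8), (2/319) = +1.
Reached (1/319) = 1. Collecting the sign flips along the way, the symbol is +1.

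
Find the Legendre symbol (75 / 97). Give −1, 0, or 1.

Reciprocity: 75 ≡ 3 and 97 ≡ 1 (mod 4), so (75/97) = +(97/75).
Reduce top mod 75: now compute (22/75).
Pull out 2: since 75 ≡ 3 (mod 8), (2/75) = -1.
Reciprocity: 11 ≡ 3 and 75 ≡ 3 (mod 4), so (11/75) = −(75/11).
Reduce top mod 11: now compute (9/11).
Reciprocity: 9 ≡ 1 and 11 ≡ 3 (mod 4), so (9/11) = +(11/9).
Reduce top mod 9: now compute (2/9).
Pull out 2: since 9 ≡ 1 (mod 8), (2/9) = +1.
Reached (1/9) = 1. Collecting the sign flips along the way, the symbol is +1.

1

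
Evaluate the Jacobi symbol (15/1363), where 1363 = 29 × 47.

1

Reciprocity: 15 ≡ 3 and 1363 ≡ 3 (mod 4), so (15/1363) = −(1363/15).
Reduce top mod 15: now compute (13/15).
Reciprocity: 13 ≡ 1 and 15 ≡ 3 (mod 4), so (13/15) = +(15/13).
Reduce top mod 13: now compute (2/13).
Pull out 2: since 13 ≡ 5 (mod 8), (2/13) = -1.
Reached (1/13) = 1. Collecting the sign flips along the way, the symbol is +1.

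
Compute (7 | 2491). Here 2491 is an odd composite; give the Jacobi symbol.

1

Reciprocity: 7 ≡ 3 and 2491 ≡ 3 (mod 4), so (7/2491) = −(2491/7).
Reduce top mod 7: now compute (6/7).
Pull out 2: since 7 ≡ 7 (mod 8), (2/7) = +1.
Reciprocity: 3 ≡ 3 and 7 ≡ 3 (mod 4), so (3/7) = −(7/3).
Reduce top mod 3: now compute (1/3).
Reached (1/3) = 1. Collecting the sign flips along the way, the symbol is +1.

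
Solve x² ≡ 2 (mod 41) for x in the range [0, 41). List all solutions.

17, 24

41 ≡ 1 (mod 4), so we find a root by search.
Trying successive values, 17² = 289 ≡ 2 (mod 41). The other root is 41 − 17 = 24.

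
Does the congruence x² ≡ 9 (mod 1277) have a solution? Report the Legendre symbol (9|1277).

1

Reciprocity: 9 ≡ 1 and 1277 ≡ 1 (mod 4), so (9/1277) = +(1277/9).
Reduce top mod 9: now compute (8/9).
Pull out 2^3: since 9 ≡ 1 (mod 8), (2/9) = +1, so (2/9)^3 = +1.
Reached (1/9) = 1. Collecting the sign flips along the way, the symbol is +1.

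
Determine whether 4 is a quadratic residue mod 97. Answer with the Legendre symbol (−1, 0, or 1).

Euler's criterion: (4/97) ≡ 4^48 (mod 97).
4^2 ≡ 16 (mod 97)
4^4 ≡ 62 (mod 97)
4^8 ≡ 61 (mod 97)
4^16 ≡ 35 (mod 97)
4^32 ≡ 61 (mod 97)
4^48 = 4^(32+16) ≡ 1 (mod 97).
Result is 1, so (4/97) = 1.

1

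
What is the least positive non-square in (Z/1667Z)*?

2

(2/1667) = −1, so 2 is the smallest positive non-residue mod 1667.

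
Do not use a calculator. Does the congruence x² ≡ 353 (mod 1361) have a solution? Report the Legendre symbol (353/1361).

-1

Reciprocity: 353 ≡ 1 and 1361 ≡ 1 (mod 4), so (353/1361) = +(1361/353).
Reduce top mod 353: now compute (302/353).
Pull out 2: since 353 ≡ 1 (mod 8), (2/353) = +1.
Reciprocity: 151 ≡ 3 and 353 ≡ 1 (mod 4), so (151/353) = +(353/151).
Reduce top mod 151: now compute (51/151).
Reciprocity: 51 ≡ 3 and 151 ≡ 3 (mod 4), so (51/151) = −(151/51).
Reduce top mod 51: now compute (49/51).
Reciprocity: 49 ≡ 1 and 51 ≡ 3 (mod 4), so (49/51) = +(51/49).
Reduce top mod 49: now compute (2/49).
Pull out 2: since 49 ≡ 1 (mod 8), (2/49) = +1.
Reached (1/49) = 1. Collecting the sign flips along the way, the symbol is -1.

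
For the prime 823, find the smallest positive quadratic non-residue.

3

(2/823) = +1, so 2 is a residue.
(3/823) = −1, so 3 is the smallest positive non-residue mod 823.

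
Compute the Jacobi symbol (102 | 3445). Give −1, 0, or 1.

1

Pull out 2: since 3445 ≡ 5 (mod 8), (2/3445) = -1.
Reciprocity: 51 ≡ 3 and 3445 ≡ 1 (mod 4), so (51/3445) = +(3445/51).
Reduce top mod 51: now compute (28/51).
Pull out 2^2: since 51 ≡ 3 (mod 8), (2/51) = -1, so (2/51)^2 = +1.
Reciprocity: 7 ≡ 3 and 51 ≡ 3 (mod 4), so (7/51) = −(51/7).
Reduce top mod 7: now compute (2/7).
Pull out 2: since 7 ≡ 7 (mod 8), (2/7) = +1.
Reached (1/7) = 1. Collecting the sign flips along the way, the symbol is +1.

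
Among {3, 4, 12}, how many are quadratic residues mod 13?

(3/13) = +1 → QR.
(4/13) = +1 → QR.
(12/13) = +1 → QR.
Total quadratic residues among the 3: 3.

3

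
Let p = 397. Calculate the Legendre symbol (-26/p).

1

First reduce: -26 ≡ 371 (mod 397).
Reciprocity: 371 ≡ 3 and 397 ≡ 1 (mod 4), so (371/397) = +(397/371).
Reduce top mod 371: now compute (26/371).
Pull out 2: since 371 ≡ 3 (mod 8), (2/371) = -1.
Reciprocity: 13 ≡ 1 and 371 ≡ 3 (mod 4), so (13/371) = +(371/13).
Reduce top mod 13: now compute (7/13).
Reciprocity: 7 ≡ 3 and 13 ≡ 1 (mod 4), so (7/13) = +(13/7).
Reduce top mod 7: now compute (6/7).
Pull out 2: since 7 ≡ 7 (mod 8), (2/7) = +1.
Reciprocity: 3 ≡ 3 and 7 ≡ 3 (mod 4), so (3/7) = −(7/3).
Reduce top mod 3: now compute (1/3).
Reached (1/3) = 1. Collecting the sign flips along the way, the symbol is +1.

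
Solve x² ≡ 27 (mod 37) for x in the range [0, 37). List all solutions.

37 ≡ 1 (mod 4), so we find a root by search.
Trying successive values, 8² = 64 ≡ 27 (mod 37). The other root is 37 − 8 = 29.

8, 29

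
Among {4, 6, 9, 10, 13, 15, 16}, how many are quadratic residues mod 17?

5

(4/17) = +1 → QR.
(6/17) = -1 → non-residue.
(9/17) = +1 → QR.
(10/17) = -1 → non-residue.
(13/17) = +1 → QR.
(15/17) = +1 → QR.
(16/17) = +1 → QR.
Total quadratic residues among the 7: 5.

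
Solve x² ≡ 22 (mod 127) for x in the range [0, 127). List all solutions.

28, 99

Since 127 ≡ 3 (mod 4), a square root of 22 is 22^((127+1)/4) = 22^32 mod 127.
Repeated squaring: 22^2≡103, 22^4≡68, 22^8≡52, 22^16≡37, 22^32≡99 (mod 127).
22^32 = 22^(32) ≡ 99 (mod 127).
Check: 99² = 9801 ≡ 22 (mod 127). The two roots are 28 and 99.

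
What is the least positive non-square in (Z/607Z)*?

3

(2/607) = +1, so 2 is a residue.
(3/607) = −1, so 3 is the smallest positive non-residue mod 607.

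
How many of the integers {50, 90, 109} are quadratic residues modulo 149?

(50/149) = -1 → non-residue.
(90/149) = -1 → non-residue.
(109/149) = -1 → non-residue.
Total quadratic residues among the 3: 0.

0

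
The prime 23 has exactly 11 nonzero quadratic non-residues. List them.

Square k = 1,…,11 (k and 23−k give the same square):
1²=1, 2²=4, 3²=9, 4²=16, 5²≡2, 6²≡13, 7²≡3, 8²≡18, 9²≡12, 10²≡8, 11²≡6 (mod 23).
The residues are {1, 2, 3, 4, 6, 8, 9, 12, 13, 16, 18}; the non-residues are the remaining 11 nonzero classes.

5, 7, 10, 11, 14, 15, 17, 19, 20, 21, 22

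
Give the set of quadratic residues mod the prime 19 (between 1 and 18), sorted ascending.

Square k = 1,…,9 (k and 19−k give the same square):
1²=1, 2²=4, 3²=9, 4²=16, 5²≡6, 6²≡17, 7²≡11, 8²≡7, 9²≡5 (mod 19).
So the quadratic residues mod 19 are {1, 4, 5, 6, 7, 9, 11, 16, 17}.

1, 4, 5, 6, 7, 9, 11, 16, 17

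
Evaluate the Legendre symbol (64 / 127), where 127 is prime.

Pull out 2^6: since 127 ≡ 7 (mod 8), (2/127) = +1, so (2/127)^6 = +1.
Reached (1/127) = 1. Collecting the sign flips along the way, the symbol is +1.

1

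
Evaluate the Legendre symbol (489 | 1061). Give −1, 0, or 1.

Euler's criterion: (489/1061) ≡ 489^530 (mod 1061).
489^2 ≡ 396 (mod 1061)
489^4 ≡ 849 (mod 1061)
489^8 ≡ 382 (mod 1061)
489^16 ≡ 567 (mod 1061)
489^32 ≡ 6 (mod 1061)
489^64 ≡ 36 (mod 1061)
489^128 ≡ 235 (mod 1061)
489^256 ≡ 53 (mod 1061)
489^512 ≡ 687 (mod 1061)
489^530 = 489^(512+16+2) ≡ 1060 (mod 1061).
Result is 1060 ≡ −1, so (489/1061) = −1.

-1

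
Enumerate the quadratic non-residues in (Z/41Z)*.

3 6 7 11 12 13 14 15 17 19 22 24 26 27 28 29 30 34 35 38

Square k = 1,…,20 (k and 41−k give the same square):
1²=1, 2²=4, 3²=9, 4²=16, 5²=25, 6²=36, 7²≡8, 8²≡23, 9²≡40, 10²≡18, 11²≡39, 12²≡21, 13²≡5, 14²≡32, 15²≡20, 16²≡10, 17²≡2, 18²≡37, 19²≡33, 20²≡31 (mod 41).
The residues are {1, 2, 4, 5, 8, 9, 10, 16, 18, 20, 21, 23, 25, 31, 32, 33, 36, 37, 39, 40}; the non-residues are the remaining 20 nonzero classes.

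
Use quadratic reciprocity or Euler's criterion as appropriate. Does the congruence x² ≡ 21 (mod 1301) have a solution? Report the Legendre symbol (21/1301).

Reciprocity: 21 ≡ 1 and 1301 ≡ 1 (mod 4), so (21/1301) = +(1301/21).
Reduce top mod 21: now compute (20/21).
Pull out 2^2: since 21 ≡ 5 (mod 8), (2/21) = -1, so (2/21)^2 = +1.
Reciprocity: 5 ≡ 1 and 21 ≡ 1 (mod 4), so (5/21) = +(21/5).
Reduce top mod 5: now compute (1/5).
Reached (1/5) = 1. Collecting the sign flips along the way, the symbol is +1.

1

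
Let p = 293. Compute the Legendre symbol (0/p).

Top reduces to 0: gcd > 1, so the symbol is 0.

0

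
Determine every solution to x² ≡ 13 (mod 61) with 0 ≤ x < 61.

14, 47

61 ≡ 1 (mod 4), so we find a root by search.
Trying successive values, 14² = 196 ≡ 13 (mod 61). The other root is 61 − 14 = 47.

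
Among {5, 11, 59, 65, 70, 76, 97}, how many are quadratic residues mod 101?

5

(5/101) = +1 → QR.
(11/101) = -1 → non-residue.
(59/101) = -1 → non-residue.
(65/101) = +1 → QR.
(70/101) = +1 → QR.
(76/101) = +1 → QR.
(97/101) = +1 → QR.
Total quadratic residues among the 7: 5.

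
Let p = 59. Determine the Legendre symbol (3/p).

Reciprocity: 3 ≡ 3 and 59 ≡ 3 (mod 4), so (3/59) = −(59/3).
Reduce top mod 3: now compute (2/3).
Pull out 2: since 3 ≡ 3 (mod 8), (2/3) = -1.
Reached (1/3) = 1. Collecting the sign flips along the way, the symbol is +1.

1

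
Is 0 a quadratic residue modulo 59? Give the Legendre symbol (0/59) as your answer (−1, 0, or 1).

0

Top reduces to 0: gcd > 1, so the symbol is 0.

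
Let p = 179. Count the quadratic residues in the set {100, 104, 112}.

1

(100/179) = +1 → QR.
(104/179) = -1 → non-residue.
(112/179) = -1 → non-residue.
Total quadratic residues among the 3: 1.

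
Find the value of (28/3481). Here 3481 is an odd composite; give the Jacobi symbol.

1

Pull out 2^2: since 3481 ≡ 1 (mod 8), (2/3481) = +1, so (2/3481)^2 = +1.
Reciprocity: 7 ≡ 3 and 3481 ≡ 1 (mod 4), so (7/3481) = +(3481/7).
Reduce top mod 7: now compute (2/7).
Pull out 2: since 7 ≡ 7 (mod 8), (2/7) = +1.
Reached (1/7) = 1. Collecting the sign flips along the way, the symbol is +1.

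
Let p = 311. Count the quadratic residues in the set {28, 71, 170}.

(28/311) = +1 → QR.
(71/311) = -1 → non-residue.
(170/311) = -1 → non-residue.
Total quadratic residues among the 3: 1.

1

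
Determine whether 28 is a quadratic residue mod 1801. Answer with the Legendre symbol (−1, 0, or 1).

Pull out 2^2: since 1801 ≡ 1 (mod 8), (2/1801) = +1, so (2/1801)^2 = +1.
Reciprocity: 7 ≡ 3 and 1801 ≡ 1 (mod 4), so (7/1801) = +(1801/7).
Reduce top mod 7: now compute (2/7).
Pull out 2: since 7 ≡ 7 (mod 8), (2/7) = +1.
Reached (1/7) = 1. Collecting the sign flips along the way, the symbol is +1.

1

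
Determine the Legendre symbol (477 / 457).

-1

Euler's criterion: (477/457) ≡ 20^228 (mod 457).
20^2 ≡ 400 (mod 457)
20^4 ≡ 50 (mod 457)
20^8 ≡ 215 (mod 457)
20^16 ≡ 68 (mod 457)
20^32 ≡ 54 (mod 457)
20^64 ≡ 174 (mod 457)
20^128 ≡ 114 (mod 457)
20^228 = 20^(128+64+32+4) ≡ 456 (mod 457).
Result is 456 ≡ −1, so (477/457) = −1.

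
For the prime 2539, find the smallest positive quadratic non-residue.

2

(2/2539) = −1, so 2 is the smallest positive non-residue mod 2539.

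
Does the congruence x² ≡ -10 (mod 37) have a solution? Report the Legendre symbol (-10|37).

First reduce: -10 ≡ 27 (mod 37).
Reciprocity: 27 ≡ 3 and 37 ≡ 1 (mod 4), so (27/37) = +(37/27).
Reduce top mod 27: now compute (10/27).
Pull out 2: since 27 ≡ 3 (mod 8), (2/27) = -1.
Reciprocity: 5 ≡ 1 and 27 ≡ 3 (mod 4), so (5/27) = +(27/5).
Reduce top mod 5: now compute (2/5).
Pull out 2: since 5 ≡ 5 (mod 8), (2/5) = -1.
Reached (1/5) = 1. Collecting the sign flips along the way, the symbol is +1.

1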